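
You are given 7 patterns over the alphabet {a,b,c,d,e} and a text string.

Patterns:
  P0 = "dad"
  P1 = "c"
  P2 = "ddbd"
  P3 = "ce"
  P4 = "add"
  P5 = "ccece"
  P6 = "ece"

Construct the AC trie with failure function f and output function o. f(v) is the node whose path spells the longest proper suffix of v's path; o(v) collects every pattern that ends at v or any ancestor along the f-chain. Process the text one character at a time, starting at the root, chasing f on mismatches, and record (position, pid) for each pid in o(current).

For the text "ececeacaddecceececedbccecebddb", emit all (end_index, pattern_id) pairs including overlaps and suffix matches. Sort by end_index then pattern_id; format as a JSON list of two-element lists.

Build:
Trie (insert patterns):
  0='ε' goto a→9 c→4 d→1 e→16
  1='d' goto a→2 d→5
  2='da' goto d→3
  3='dad' goto ·  ←P0
  4='c' goto c→12 e→8  ←P1
  5='dd' goto b→6
  6='ddb' goto d→7
  7='ddbd' goto ·  ←P2
  8='ce' goto ·  ←P3
  9='a' goto d→10
  10='ad' goto d→11
  11='add' goto ·  ←P4
  12='cc' goto e→13
  13='cce' goto c→14
  14='ccec' goto e→15
  15='ccece' goto ·  ←P5
  16='e' goto c→17
  17='ec' goto e→18
  18='ece' goto ·  ←P6

Failure links (BFS by depth):
  n1('d'): parent n0 fail=0; on 'd' 0 → fail=0;  out ∅∪∅=∅
  n4('c'): parent n0 fail=0; on 'c' 0 → fail=0;  out {1}∪∅={1}
  n9('a'): parent n0 fail=0; on 'a' 0 → fail=0;  out ∅∪∅=∅
  n16('e'): parent n0 fail=0; on 'e' 0 → fail=0;  out ∅∪∅=∅
  n2('da'): parent n1 fail=0; on 'a' 0 → fail=9;  out ∅∪∅=∅
  n5('dd'): parent n1 fail=0; on 'd' 0 → fail=1;  out ∅∪∅=∅
  n8('ce'): parent n4 fail=0; on 'e' 0 → fail=16;  out {3}∪∅={3}
  n10('ad'): parent n9 fail=0; on 'd' 0 → fail=1;  out ∅∪∅=∅
  n12('cc'): parent n4 fail=0; on 'c' 0 → fail=4;  out ∅∪{1}={1}
  n17('ec'): parent n16 fail=0; on 'c' 0 → fail=4;  out ∅∪{1}={1}
  n3('dad'): parent n2 fail=9; on 'd' 9 → fail=10;  out {0}∪∅={0}
  n6('ddb'): parent n5 fail=1; on 'b' 1→0 → fail=0;  out ∅∪∅=∅
  n11('add'): parent n10 fail=1; on 'd' 1 → fail=5;  out {4}∪∅={4}
  n13('cce'): parent n12 fail=4; on 'e' 4 → fail=8;  out ∅∪{3}={3}
  n18('ece'): parent n17 fail=4; on 'e' 4 → fail=8;  out {6}∪{3}={3,6}
  n7('ddbd'): parent n6 fail=0; on 'd' 0 → fail=1;  out {2}∪∅={2}
  n14('ccec'): parent n13 fail=8; on 'c' 8→16 → fail=17;  out ∅∪{1}={1}
  n15('ccece'): parent n14 fail=17; on 'e' 17 → fail=18;  out {5}∪{3,6}={3,5,6}

Run:
[0] read 'e'  n0⇒n16
[1] read 'c'  n16⇒n17  ** P1@[1:1]
[2] read 'e'  n17⇒n18  ** P3@[1:2],P6@[0:2]
[3] read 'c'  n18⇒n17 ·f  ** P1@[3:3]
[4] read 'e'  n17⇒n18  ** P3@[3:4],P6@[2:4]
[5] read 'a'  n18⇒n9 ·f
[6] read 'c'  n9⇒n4 ·f  ** P1@[6:6]
[7] read 'a'  n4⇒n9 ·f
[8] read 'd'  n9⇒n10
[9] read 'd'  n10⇒n11  ** P4@[7:9]
[10] read 'e'  n11⇒n16 ·f
[11] read 'c'  n16⇒n17  ** P1@[11:11]
[12] read 'c'  n17⇒n12 ·f  ** P1@[12:12]
[13] read 'e'  n12⇒n13  ** P3@[12:13]
[14] read 'e'  n13⇒n16 ·f
[15] read 'c'  n16⇒n17  ** P1@[15:15]
[16] read 'e'  n17⇒n18  ** P3@[15:16],P6@[14:16]
[17] read 'c'  n18⇒n17 ·f  ** P1@[17:17]
[18] read 'e'  n17⇒n18  ** P3@[17:18],P6@[16:18]
[19] read 'd'  n18⇒n1 ·f
[20] read 'b'  n1⇒n0 ·f
[21] read 'c'  n0⇒n4  ** P1@[21:21]
[22] read 'c'  n4⇒n12  ** P1@[22:22]
[23] read 'e'  n12⇒n13  ** P3@[22:23]
[24] read 'c'  n13⇒n14  ** P1@[24:24]
[25] read 'e'  n14⇒n15  ** P3@[24:25],P5@[21:25],P6@[23:25]
[26] read 'b'  n15⇒n0 ·f
[27] read 'd'  n0⇒n1
[28] read 'd'  n1⇒n5
[29] read 'b'  n5⇒n6

Result: [[1,1],[2,3],[2,6],[3,1],[4,3],[4,6],[6,1],[9,4],[11,1],[12,1],[13,3],[15,1],[16,3],[16,6],[17,1],[18,3],[18,6],[21,1],[22,1],[23,3],[24,1],[25,3],[25,5],[25,6]]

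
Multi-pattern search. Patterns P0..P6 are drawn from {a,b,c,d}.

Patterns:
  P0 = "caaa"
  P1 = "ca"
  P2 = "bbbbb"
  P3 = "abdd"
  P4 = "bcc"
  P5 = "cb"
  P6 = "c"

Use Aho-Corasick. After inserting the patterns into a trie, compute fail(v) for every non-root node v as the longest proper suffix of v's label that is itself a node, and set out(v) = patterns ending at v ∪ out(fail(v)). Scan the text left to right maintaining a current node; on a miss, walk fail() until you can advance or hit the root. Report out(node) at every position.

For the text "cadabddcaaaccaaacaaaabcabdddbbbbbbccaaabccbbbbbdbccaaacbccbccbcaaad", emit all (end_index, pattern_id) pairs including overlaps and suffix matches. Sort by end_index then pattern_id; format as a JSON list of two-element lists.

Build automaton:
Trie (insert patterns):
  0='ε' goto a→10 b→5 c→1
  1='c' goto a→2 b→16  [P6 ends]
  2='ca' goto a→3  [P1 ends]
  3='caa' goto a→4
  4='caaa' goto ·  [P0 ends]
  5='b' goto b→6 c→14
  6='bb' goto b→7
  7='bbb' goto b→8
  8='bbbb' goto b→9
  9='bbbbb' goto ·  [P2 ends]
  10='a' goto b→11
  11='ab' goto d→12
  12='abd' goto d→13
  13='abdd' goto ·  [P3 ends]
  14='bc' goto c→15
  15='bcc' goto ·  [P4 ends]
  16='cb' goto ·  [P5 ends]

Failure links (BFS by depth):
  fail(1) 'c': from fail(0)=0 chase 'c': 0 ⇒ 0;  out={6}∪out(0)={6}
  fail(5) 'b': from fail(0)=0 chase 'b': 0 ⇒ 0;  out=∅∪out(0)=∅
  fail(10) 'a': from fail(0)=0 chase 'a': 0 ⇒ 0;  out=∅∪out(0)=∅
  fail(2) 'ca': from fail(1)=0 chase 'a': 0 ⇒ 10;  out={1}∪out(10)={1}
  fail(6) 'bb': from fail(5)=0 chase 'b': 0 ⇒ 5;  out=∅∪out(5)=∅
  fail(11) 'ab': from fail(10)=0 chase 'b': 0 ⇒ 5;  out=∅∪out(5)=∅
  fail(14) 'bc': from fail(5)=0 chase 'c': 0 ⇒ 1;  out=∅∪out(1)={6}
  fail(16) 'cb': from fail(1)=0 chase 'b': 0 ⇒ 5;  out={5}∪out(5)={5}
  fail(3) 'caa': from fail(2)=10 chase 'a': 10→0 ⇒ 10;  out=∅∪out(10)=∅
  fail(7) 'bbb': from fail(6)=5 chase 'b': 5 ⇒ 6;  out=∅∪out(6)=∅
  fail(12) 'abd': from fail(11)=5 chase 'd': 5→0 ⇒ 0;  out=∅∪out(0)=∅
  fail(15) 'bcc': from fail(14)=1 chase 'c': 1→0 ⇒ 1;  out={4}∪out(1)={4,6}
  fail(4) 'caaa': from fail(3)=10 chase 'a': 10→0 ⇒ 10;  out={0}∪out(10)={0}
  fail(8) 'bbbb': from fail(7)=6 chase 'b': 6 ⇒ 7;  out=∅∪out(7)=∅
  fail(13) 'abdd': from fail(12)=0 chase 'd': 0 ⇒ 0;  out={3}∪out(0)={3}
  fail(9) 'bbbbb': from fail(8)=7 chase 'b': 7 ⇒ 8;  out={2}∪out(8)={2}

Run:
i=0 'c': node 0→1  emit P6@[0:0]
i=1 'a': node 1→2  emit P1@[0:1]
i=2 'd': node 2→0 (fail-walked)
i=3 'a': node 0→10
i=4 'b': node 10→11
i=5 'd': node 11→12
i=6 'd': node 12→13  emit P3@[3:6]
i=7 'c': node 13→1 (fail-walked)  emit P6@[7:7]
i=8 'a': node 1→2  emit P1@[7:8]
i=9 'a': node 2→3
i=10 'a': node 3→4  emit P0@[7:10]
i=11 'c': node 4→1 (fail-walked)  emit P6@[11:11]
i=12 'c': node 1→1 (fail-walked)  emit P6@[12:12]
i=13 'a': node 1→2  emit P1@[12:13]
i=14 'a': node 2→3
i=15 'a': node 3→4  emit P0@[12:15]
i=16 'c': node 4→1 (fail-walked)  emit P6@[16:16]
i=17 'a': node 1→2  emit P1@[16:17]
i=18 'a': node 2→3
i=19 'a': node 3→4  emit P0@[16:19]
i=20 'a': node 4→10 (fail-walked)
i=21 'b': node 10→11
i=22 'c': node 11→14 (fail-walked)  emit P6@[22:22]
i=23 'a': node 14→2 (fail-walked)  emit P1@[22:23]
i=24 'b': node 2→11 (fail-walked)
i=25 'd': node 11→12
i=26 'd': node 12→13  emit P3@[23:26]
i=27 'd': node 13→0 (fail-walked)
i=28 'b': node 0→5
i=29 'b': node 5→6
i=30 'b': node 6→7
i=31 'b': node 7→8
i=32 'b': node 8→9  emit P2@[28:32]
i=33 'b': node 9→9 (fail-walked)  emit P2@[29:33]
i=34 'c': node 9→14 (fail-walked)  emit P6@[34:34]
i=35 'c': node 14→15  emit P4@[33:35],P6@[35:35]
i=36 'a': node 15→2 (fail-walked)  emit P1@[35:36]
i=37 'a': node 2→3
i=38 'a': node 3→4  emit P0@[35:38]
i=39 'b': node 4→11 (fail-walked)
i=40 'c': node 11→14 (fail-walked)  emit P6@[40:40]
i=41 'c': node 14→15  emit P4@[39:41],P6@[41:41]
i=42 'b': node 15→16 (fail-walked)  emit P5@[41:42]
i=43 'b': node 16→6 (fail-walked)
i=44 'b': node 6→7
i=45 'b': node 7→8
i=46 'b': node 8→9  emit P2@[42:46]
i=47 'd': node 9→0 (fail-walked)
i=48 'b': node 0→5
i=49 'c': node 5→14  emit P6@[49:49]
i=50 'c': node 14→15  emit P4@[48:50],P6@[50:50]
i=51 'a': node 15→2 (fail-walked)  emit P1@[50:51]
i=52 'a': node 2→3
i=53 'a': node 3→4  emit P0@[50:53]
i=54 'c': node 4→1 (fail-walked)  emit P6@[54:54]
i=55 'b': node 1→16  emit P5@[54:55]
i=56 'c': node 16→14 (fail-walked)  emit P6@[56:56]
i=57 'c': node 14→15  emit P4@[55:57],P6@[57:57]
i=58 'b': node 15→16 (fail-walked)  emit P5@[57:58]
i=59 'c': node 16→14 (fail-walked)  emit P6@[59:59]
i=60 'c': node 14→15  emit P4@[58:60],P6@[60:60]
i=61 'b': node 15→16 (fail-walked)  emit P5@[60:61]
i=62 'c': node 16→14 (fail-walked)  emit P6@[62:62]
i=63 'a': node 14→2 (fail-walked)  emit P1@[62:63]
i=64 'a': node 2→3
i=65 'a': node 3→4  emit P0@[62:65]
i=66 'd': node 4→0 (fail-walked)

Matches: [[0,6],[1,1],[6,3],[7,6],[8,1],[10,0],[11,6],[12,6],[13,1],[15,0],[16,6],[17,1],[19,0],[22,6],[23,1],[26,3],[32,2],[33,2],[34,6],[35,4],[35,6],[36,1],[38,0],[40,6],[41,4],[41,6],[42,5],[46,2],[49,6],[50,4],[50,6],[51,1],[53,0],[54,6],[55,5],[56,6],[57,4],[57,6],[58,5],[59,6],[60,4],[60,6],[61,5],[62,6],[63,1],[65,0]]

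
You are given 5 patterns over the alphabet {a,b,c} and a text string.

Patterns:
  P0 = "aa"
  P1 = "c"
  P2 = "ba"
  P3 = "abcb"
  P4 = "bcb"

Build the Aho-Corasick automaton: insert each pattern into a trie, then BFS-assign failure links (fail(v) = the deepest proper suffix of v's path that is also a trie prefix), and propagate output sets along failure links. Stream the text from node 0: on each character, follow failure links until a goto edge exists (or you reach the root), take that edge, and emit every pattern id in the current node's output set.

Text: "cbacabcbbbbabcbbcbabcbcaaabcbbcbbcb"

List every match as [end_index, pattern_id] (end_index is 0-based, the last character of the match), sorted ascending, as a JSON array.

Build:
Trie nodes:
  0='ε' goto a→1 b→4 c→3
  1='a' goto a→2 b→6
  2='aa' goto ·  ←P0
  3='c' goto ·  ←P1
  4='b' goto a→5 c→9
  5='ba' goto ·  ←P2
  6='ab' goto c→7
  7='abc' goto b→8
  8='abcb' goto ·  ←P3
  9='bc' goto b→10
  10='bcb' goto ·  ←P4

Failure links (BFS by depth):
  fail(1) 'a': from fail(0)=0 chase 'a': 0 ⇒ 0;  out=∅∪out(0)=∅
  fail(3) 'c': from fail(0)=0 chase 'c': 0 ⇒ 0;  out={1}∪out(0)={1}
  fail(4) 'b': from fail(0)=0 chase 'b': 0 ⇒ 0;  out=∅∪out(0)=∅
  fail(2) 'aa': from fail(1)=0 chase 'a': 0 ⇒ 1;  out={0}∪out(1)={0}
  fail(5) 'ba': from fail(4)=0 chase 'a': 0 ⇒ 1;  out={2}∪out(1)={2}
  fail(6) 'ab': from fail(1)=0 chase 'b': 0 ⇒ 4;  out=∅∪out(4)=∅
  fail(9) 'bc': from fail(4)=0 chase 'c': 0 ⇒ 3;  out=∅∪out(3)={1}
  fail(7) 'abc': from fail(6)=4 chase 'c': 4 ⇒ 9;  out=∅∪out(9)={1}
  fail(10) 'bcb': from fail(9)=3 chase 'b': 3→0 ⇒ 4;  out={4}∪out(4)={4}
  fail(8) 'abcb': from fail(7)=9 chase 'b': 9 ⇒ 10;  out={3}∪out(10)={3,4}

Run:
i=0 'c': node 0→3  → match P1@[0:0]
i=1 'b': node 3→4 ·f
i=2 'a': node 4→5  → match P2@[1:2]
i=3 'c': node 5→3 ·f  → match P1@[3:3]
i=4 'a': node 3→1 ·f
i=5 'b': node 1→6
i=6 'c': node 6→7  → match P1@[6:6]
i=7 'b': node 7→8  → match P3@[4:7],P4@[5:7]
i=8 'b': node 8→4 ·f
i=9 'b': node 4→4 ·f
i=10 'b': node 4→4 ·f
i=11 'a': node 4→5  → match P2@[10:11]
i=12 'b': node 5→6 ·f
i=13 'c': node 6→7  → match P1@[13:13]
i=14 'b': node 7→8  → match P3@[11:14],P4@[12:14]
i=15 'b': node 8→4 ·f
i=16 'c': node 4→9  → match P1@[16:16]
i=17 'b': node 9→10  → match P4@[15:17]
i=18 'a': node 10→5 ·f  → match P2@[17:18]
i=19 'b': node 5→6 ·f
i=20 'c': node 6→7  → match P1@[20:20]
i=21 'b': node 7→8  → match P3@[18:21],P4@[19:21]
i=22 'c': node 8→9 ·f  → match P1@[22:22]
i=23 'a': node 9→1 ·f
i=24 'a': node 1→2  → match P0@[23:24]
i=25 'a': node 2→2 ·f  → match P0@[24:25]
i=26 'b': node 2→6 ·f
i=27 'c': node 6→7  → match P1@[27:27]
i=28 'b': node 7→8  → match P3@[25:28],P4@[26:28]
i=29 'b': node 8→4 ·f
i=30 'c': node 4→9  → match P1@[30:30]
i=31 'b': node 9→10  → match P4@[29:31]
i=32 'b': node 10→4 ·f
i=33 'c': node 4→9  → match P1@[33:33]
i=34 'b': node 9→10  → match P4@[32:34]

Matches: [[0,1],[2,2],[3,1],[6,1],[7,3],[7,4],[11,2],[13,1],[14,3],[14,4],[16,1],[17,4],[18,2],[20,1],[21,3],[21,4],[22,1],[24,0],[25,0],[27,1],[28,3],[28,4],[30,1],[31,4],[33,1],[34,4]]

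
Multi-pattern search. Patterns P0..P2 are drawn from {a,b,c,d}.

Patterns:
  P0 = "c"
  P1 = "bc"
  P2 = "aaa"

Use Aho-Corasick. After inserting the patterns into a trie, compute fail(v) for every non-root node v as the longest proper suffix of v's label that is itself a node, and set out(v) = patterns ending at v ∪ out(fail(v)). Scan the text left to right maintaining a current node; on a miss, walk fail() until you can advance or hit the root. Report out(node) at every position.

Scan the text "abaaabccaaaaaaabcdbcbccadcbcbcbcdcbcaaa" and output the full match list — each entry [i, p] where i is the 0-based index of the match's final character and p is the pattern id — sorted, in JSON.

Build:
Trie (insert patterns):
  0='ε' goto a→4 b→2 c→1
  1='c' goto ·  ←P0
  2='b' goto c→3
  3='bc' goto ·  ←P1
  4='a' goto a→5
  5='aa' goto a→6
  6='aaa' goto ·  ←P2

Failure links (BFS by depth):
  fail(1) 'c': from fail(0)=0 chase 'c': 0 ⇒ 0;  out={0}∪out(0)={0}
  fail(2) 'b': from fail(0)=0 chase 'b': 0 ⇒ 0;  out=∅∪out(0)=∅
  fail(4) 'a': from fail(0)=0 chase 'a': 0 ⇒ 0;  out=∅∪out(0)=∅
  fail(3) 'bc': from fail(2)=0 chase 'c': 0 ⇒ 1;  out={1}∪out(1)={0,1}
  fail(5) 'aa': from fail(4)=0 chase 'a': 0 ⇒ 4;  out=∅∪out(4)=∅
  fail(6) 'aaa': from fail(5)=4 chase 'a': 4 ⇒ 5;  out={2}∪out(5)={2}

Run:
i=0 'a': node 0→4
i=1 'b': node 4→2 ·f
i=2 'a': node 2→4 ·f
i=3 'a': node 4→5
i=4 'a': node 5→6  → match P2@[2:4]
i=5 'b': node 6→2 ·f
i=6 'c': node 2→3  → match P0@[6:6],P1@[5:6]
i=7 'c': node 3→1 ·f  → match P0@[7:7]
i=8 'a': node 1→4 ·f
i=9 'a': node 4→5
i=10 'a': node 5→6  → match P2@[8:10]
i=11 'a': node 6→6 ·f  → match P2@[9:11]
i=12 'a': node 6→6 ·f  → match P2@[10:12]
i=13 'a': node 6→6 ·f  → match P2@[11:13]
i=14 'a': node 6→6 ·f  → match P2@[12:14]
i=15 'b': node 6→2 ·f
i=16 'c': node 2→3  → match P0@[16:16],P1@[15:16]
i=17 'd': node 3→0 ·f
i=18 'b': node 0→2
i=19 'c': node 2→3  → match P0@[19:19],P1@[18:19]
i=20 'b': node 3→2 ·f
i=21 'c': node 2→3  → match P0@[21:21],P1@[20:21]
i=22 'c': node 3→1 ·f  → match P0@[22:22]
i=23 'a': node 1→4 ·f
i=24 'd': node 4→0 ·f
i=25 'c': node 0→1  → match P0@[25:25]
i=26 'b': node 1→2 ·f
i=27 'c': node 2→3  → match P0@[27:27],P1@[26:27]
i=28 'b': node 3→2 ·f
i=29 'c': node 2→3  → match P0@[29:29],P1@[28:29]
i=30 'b': node 3→2 ·f
i=31 'c': node 2→3  → match P0@[31:31],P1@[30:31]
i=32 'd': node 3→0 ·f
i=33 'c': node 0→1  → match P0@[33:33]
i=34 'b': node 1→2 ·f
i=35 'c': node 2→3  → match P0@[35:35],P1@[34:35]
i=36 'a': node 3→4 ·f
i=37 'a': node 4→5
i=38 'a': node 5→6  → match P2@[36:38]

All matches (sorted): [[4,2],[6,0],[6,1],[7,0],[10,2],[11,2],[12,2],[13,2],[14,2],[16,0],[16,1],[19,0],[19,1],[21,0],[21,1],[22,0],[25,0],[27,0],[27,1],[29,0],[29,1],[31,0],[31,1],[33,0],[35,0],[35,1],[38,2]]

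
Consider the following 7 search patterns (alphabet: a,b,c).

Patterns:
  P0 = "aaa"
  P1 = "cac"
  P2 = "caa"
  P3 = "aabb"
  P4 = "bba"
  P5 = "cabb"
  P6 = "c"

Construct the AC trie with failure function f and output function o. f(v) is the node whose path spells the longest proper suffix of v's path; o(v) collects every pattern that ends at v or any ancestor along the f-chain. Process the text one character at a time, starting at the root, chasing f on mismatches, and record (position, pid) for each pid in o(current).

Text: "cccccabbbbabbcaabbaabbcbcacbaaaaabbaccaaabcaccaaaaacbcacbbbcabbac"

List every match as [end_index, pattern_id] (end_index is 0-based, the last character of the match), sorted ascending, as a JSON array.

Build:
Trie (insert patterns):
  0='ε' goto a→1 b→10 c→4
  1='a' goto a→2
  2='aa' goto a→3 b→8
  3='aaa' goto ·  ←P0
  4='c' goto a→5  ←P6
  5='ca' goto a→7 b→13 c→6
  6='cac' goto ·  ←P1
  7='caa' goto ·  ←P2
  8='aab' goto b→9
  9='aabb' goto ·  ←P3
  10='b' goto b→11
  11='bb' goto a→12
  12='bba' goto ·  ←P4
  13='cab' goto b→14
  14='cabb' goto ·  ←P5

Failure links (BFS by depth):
  n1('a'): parent n0 fail=0; on 'a' 0 → fail=0;  out ∅∪∅=∅
  n4('c'): parent n0 fail=0; on 'c' 0 → fail=0;  out {6}∪∅={6}
  n10('b'): parent n0 fail=0; on 'b' 0 → fail=0;  out ∅∪∅=∅
  n2('aa'): parent n1 fail=0; on 'a' 0 → fail=1;  out ∅∪∅=∅
  n5('ca'): parent n4 fail=0; on 'a' 0 → fail=1;  out ∅∪∅=∅
  n11('bb'): parent n10 fail=0; on 'b' 0 → fail=10;  out ∅∪∅=∅
  n3('aaa'): parent n2 fail=1; on 'a' 1 → fail=2;  out {0}∪∅={0}
  n6('cac'): parent n5 fail=1; on 'c' 1→0 → fail=4;  out {1}∪{6}={1,6}
  n7('caa'): parent n5 fail=1; on 'a' 1 → fail=2;  out {2}∪∅={2}
  n8('aab'): parent n2 fail=1; on 'b' 1→0 → fail=10;  out ∅∪∅=∅
  n12('bba'): parent n11 fail=10; on 'a' 10→0 → fail=1;  out {4}∪∅={4}
  n13('cab'): parent n5 fail=1; on 'b' 1→0 → fail=10;  out ∅∪∅=∅
  n9('aabb'): parent n8 fail=10; on 'b' 10 → fail=11;  out {3}∪∅={3}
  n14('cabb'): parent n13 fail=10; on 'b' 10 → fail=11;  out {5}∪∅={5}

Scan:
[0] read 'c'  n0⇒n4  emit P6@[0:0]
[1] read 'c'  n4⇒n4 (via fail)  emit P6@[1:1]
[2] read 'c'  n4⇒n4 (via fail)  emit P6@[2:2]
[3] read 'c'  n4⇒n4 (via fail)  emit P6@[3:3]
[4] read 'c'  n4⇒n4 (via fail)  emit P6@[4:4]
[5] read 'a'  n4⇒n5
[6] read 'b'  n5⇒n13
[7] read 'b'  n13⇒n14  emit P5@[4:7]
[8] read 'b'  n14⇒n11 (via fail)
[9] read 'b'  n11⇒n11 (via fail)
[10] read 'a'  n11⇒n12  emit P4@[8:10]
[11] read 'b'  n12⇒n10 (via fail)
[12] read 'b'  n10⇒n11
[13] read 'c'  n11⇒n4 (via fail)  emit P6@[13:13]
[14] read 'a'  n4⇒n5
[15] read 'a'  n5⇒n7  emit P2@[13:15]
[16] read 'b'  n7⇒n8 (via fail)
[17] read 'b'  n8⇒n9  emit P3@[14:17]
[18] read 'a'  n9⇒n12 (via fail)  emit P4@[16:18]
[19] read 'a'  n12⇒n2 (via fail)
[20] read 'b'  n2⇒n8
[21] read 'b'  n8⇒n9  emit P3@[18:21]
[22] read 'c'  n9⇒n4 (via fail)  emit P6@[22:22]
[23] read 'b'  n4⇒n10 (via fail)
[24] read 'c'  n10⇒n4 (via fail)  emit P6@[24:24]
[25] read 'a'  n4⇒n5
[26] read 'c'  n5⇒n6  emit P1@[24:26],P6@[26:26]
[27] read 'b'  n6⇒n10 (via fail)
[28] read 'a'  n10⇒n1 (via fail)
[29] read 'a'  n1⇒n2
[30] read 'a'  n2⇒n3  emit P0@[28:30]
[31] read 'a'  n3⇒n3 (via fail)  emit P0@[29:31]
[32] read 'a'  n3⇒n3 (via fail)  emit P0@[30:32]
[33] read 'b'  n3⇒n8 (via fail)
[34] read 'b'  n8⇒n9  emit P3@[31:34]
[35] read 'a'  n9⇒n12 (via fail)  emit P4@[33:35]
[36] read 'c'  n12⇒n4 (via fail)  emit P6@[36:36]
[37] read 'c'  n4⇒n4 (via fail)  emit P6@[37:37]
[38] read 'a'  n4⇒n5
[39] read 'a'  n5⇒n7  emit P2@[37:39]
[40] read 'a'  n7⇒n3 (via fail)  emit P0@[38:40]
[41] read 'b'  n3⇒n8 (via fail)
[42] read 'c'  n8⇒n4 (via fail)  emit P6@[42:42]
[43] read 'a'  n4⇒n5
[44] read 'c'  n5⇒n6  emit P1@[42:44],P6@[44:44]
[45] read 'c'  n6⇒n4 (via fail)  emit P6@[45:45]
[46] read 'a'  n4⇒n5
[47] read 'a'  n5⇒n7  emit P2@[45:47]
[48] read 'a'  n7⇒n3 (via fail)  emit P0@[46:48]
[49] read 'a'  n3⇒n3 (via fail)  emit P0@[47:49]
[50] read 'a'  n3⇒n3 (via fail)  emit P0@[48:50]
[51] read 'c'  n3⇒n4 (via fail)  emit P6@[51:51]
[52] read 'b'  n4⇒n10 (via fail)
[53] read 'c'  n10⇒n4 (via fail)  emit P6@[53:53]
[54] read 'a'  n4⇒n5
[55] read 'c'  n5⇒n6  emit P1@[53:55],P6@[55:55]
[56] read 'b'  n6⇒n10 (via fail)
[57] read 'b'  n10⇒n11
[58] read 'b'  n11⇒n11 (via fail)
[59] read 'c'  n11⇒n4 (via fail)  emit P6@[59:59]
[60] read 'a'  n4⇒n5
[61] read 'b'  n5⇒n13
[62] read 'b'  n13⇒n14  emit P5@[59:62]
[63] read 'a'  n14⇒n12 (via fail)  emit P4@[61:63]
[64] read 'c'  n12⇒n4 (via fail)  emit P6@[64:64]

All matches (sorted): [[0,6],[1,6],[2,6],[3,6],[4,6],[7,5],[10,4],[13,6],[15,2],[17,3],[18,4],[21,3],[22,6],[24,6],[26,1],[26,6],[30,0],[31,0],[32,0],[34,3],[35,4],[36,6],[37,6],[39,2],[40,0],[42,6],[44,1],[44,6],[45,6],[47,2],[48,0],[49,0],[50,0],[51,6],[53,6],[55,1],[55,6],[59,6],[62,5],[63,4],[64,6]]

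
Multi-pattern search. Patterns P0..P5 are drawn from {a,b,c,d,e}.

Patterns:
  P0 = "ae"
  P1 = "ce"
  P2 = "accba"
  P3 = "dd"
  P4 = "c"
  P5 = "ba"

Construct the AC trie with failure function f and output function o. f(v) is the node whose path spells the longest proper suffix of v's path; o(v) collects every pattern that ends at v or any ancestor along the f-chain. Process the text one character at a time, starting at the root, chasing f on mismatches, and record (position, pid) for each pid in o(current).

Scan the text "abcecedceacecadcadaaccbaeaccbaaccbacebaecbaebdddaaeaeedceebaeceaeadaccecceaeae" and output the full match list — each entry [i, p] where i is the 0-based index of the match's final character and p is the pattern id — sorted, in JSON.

Construct AC machine:
Trie (insert patterns):
  0='ε' goto a→1 b→11 c→3 d→9
  1='a' goto c→5 e→2
  2='ae' goto ·  [P0 ends]
  3='c' goto e→4  [P4 ends]
  4='ce' goto ·  [P1 ends]
  5='ac' goto c→6
  6='acc' goto b→7
  7='accb' goto a→8
  8='accba' goto ·  [P2 ends]
  9='d' goto d→10
  10='dd' goto ·  [P3 ends]
  11='b' goto a→12
  12='ba' goto ·  [P5 ends]

BFS fail/out derivation:
  fail(1) 'a': from fail(0)=0 chase 'a': 0 ⇒ 0;  out=∅∪out(0)=∅
  fail(3) 'c': from fail(0)=0 chase 'c': 0 ⇒ 0;  out={4}∪out(0)={4}
  fail(9) 'd': from fail(0)=0 chase 'd': 0 ⇒ 0;  out=∅∪out(0)=∅
  fail(11) 'b': from fail(0)=0 chase 'b': 0 ⇒ 0;  out=∅∪out(0)=∅
  fail(2) 'ae': from fail(1)=0 chase 'e': 0 ⇒ 0;  out={0}∪out(0)={0}
  fail(4) 'ce': from fail(3)=0 chase 'e': 0 ⇒ 0;  out={1}∪out(0)={1}
  fail(5) 'ac': from fail(1)=0 chase 'c': 0 ⇒ 3;  out=∅∪out(3)={4}
  fail(10) 'dd': from fail(9)=0 chase 'd': 0 ⇒ 9;  out={3}∪out(9)={3}
  fail(12) 'ba': from fail(11)=0 chase 'a': 0 ⇒ 1;  out={5}∪out(1)={5}
  fail(6) 'acc': from fail(5)=3 chase 'c': 3→0 ⇒ 3;  out=∅∪out(3)={4}
  fail(7) 'accb': from fail(6)=3 chase 'b': 3→0 ⇒ 11;  out=∅∪out(11)=∅
  fail(8) 'accba': from fail(7)=11 chase 'a': 11 ⇒ 12;  out={2}∪out(12)={2,5}

Text stream:
i=0 'a': node 0→1
i=1 'b': node 1→11 (via fail)
i=2 'c': node 11→3 (via fail)  → match P4@[2:2]
i=3 'e': node 3→4  → match P1@[2:3]
i=4 'c': node 4→3 (via fail)  → match P4@[4:4]
i=5 'e': node 3→4  → match P1@[4:5]
i=6 'd': node 4→9 (via fail)
i=7 'c': node 9→3 (via fail)  → match P4@[7:7]
i=8 'e': node 3→4  → match P1@[7:8]
i=9 'a': node 4→1 (via fail)
i=10 'c': node 1→5  → match P4@[10:10]
i=11 'e': node 5→4 (via fail)  → match P1@[10:11]
i=12 'c': node 4→3 (via fail)  → match P4@[12:12]
i=13 'a': node 3→1 (via fail)
i=14 'd': node 1→9 (via fail)
i=15 'c': node 9→3 (via fail)  → match P4@[15:15]
i=16 'a': node 3→1 (via fail)
i=17 'd': node 1→9 (via fail)
i=18 'a': node 9→1 (via fail)
i=19 'a': node 1→1 (via fail)
i=20 'c': node 1→5  → match P4@[20:20]
i=21 'c': node 5→6  → match P4@[21:21]
i=22 'b': node 6→7
i=23 'a': node 7→8  → match P2@[19:23],P5@[22:23]
i=24 'e': node 8→2 (via fail)  → match P0@[23:24]
i=25 'a': node 2→1 (via fail)
i=26 'c': node 1→5  → match P4@[26:26]
i=27 'c': node 5→6  → match P4@[27:27]
i=28 'b': node 6→7
i=29 'a': node 7→8  → match P2@[25:29],P5@[28:29]
i=30 'a': node 8→1 (via fail)
i=31 'c': node 1→5  → match P4@[31:31]
i=32 'c': node 5→6  → match P4@[32:32]
i=33 'b': node 6→7
i=34 'a': node 7→8  → match P2@[30:34],P5@[33:34]
i=35 'c': node 8→5 (via fail)  → match P4@[35:35]
i=36 'e': node 5→4 (via fail)  → match P1@[35:36]
i=37 'b': node 4→11 (via fail)
i=38 'a': node 11→12  → match P5@[37:38]
i=39 'e': node 12→2 (via fail)  → match P0@[38:39]
i=40 'c': node 2→3 (via fail)  → match P4@[40:40]
i=41 'b': node 3→11 (via fail)
i=42 'a': node 11→12  → match P5@[41:42]
i=43 'e': node 12→2 (via fail)  → match P0@[42:43]
i=44 'b': node 2→11 (via fail)
i=45 'd': node 11→9 (via fail)
i=46 'd': node 9→10  → match P3@[45:46]
i=47 'd': node 10→10 (via fail)  → match P3@[46:47]
i=48 'a': node 10→1 (via fail)
i=49 'a': node 1→1 (via fail)
i=50 'e': node 1→2  → match P0@[49:50]
i=51 'a': node 2→1 (via fail)
i=52 'e': node 1→2  → match P0@[51:52]
i=53 'e': node 2→0 (via fail)
i=54 'd': node 0→9
i=55 'c': node 9→3 (via fail)  → match P4@[55:55]
i=56 'e': node 3→4  → match P1@[55:56]
i=57 'e': node 4→0 (via fail)
i=58 'b': node 0→11
i=59 'a': node 11→12  → match P5@[58:59]
i=60 'e': node 12→2 (via fail)  → match P0@[59:60]
i=61 'c': node 2→3 (via fail)  → match P4@[61:61]
i=62 'e': node 3→4  → match P1@[61:62]
i=63 'a': node 4→1 (via fail)
i=64 'e': node 1→2  → match P0@[63:64]
i=65 'a': node 2→1 (via fail)
i=66 'd': node 1→9 (via fail)
i=67 'a': node 9→1 (via fail)
i=68 'c': node 1→5  → match P4@[68:68]
i=69 'c': node 5→6  → match P4@[69:69]
i=70 'e': node 6→4 (via fail)  → match P1@[69:70]
i=71 'c': node 4→3 (via fail)  → match P4@[71:71]
i=72 'c': node 3→3 (via fail)  → match P4@[72:72]
i=73 'e': node 3→4  → match P1@[72:73]
i=74 'a': node 4→1 (via fail)
i=75 'e': node 1→2  → match P0@[74:75]
i=76 'a': node 2→1 (via fail)
i=77 'e': node 1→2  → match P0@[76:77]

All matches (sorted): [[2,4],[3,1],[4,4],[5,1],[7,4],[8,1],[10,4],[11,1],[12,4],[15,4],[20,4],[21,4],[23,2],[23,5],[24,0],[26,4],[27,4],[29,2],[29,5],[31,4],[32,4],[34,2],[34,5],[35,4],[36,1],[38,5],[39,0],[40,4],[42,5],[43,0],[46,3],[47,3],[50,0],[52,0],[55,4],[56,1],[59,5],[60,0],[61,4],[62,1],[64,0],[68,4],[69,4],[70,1],[71,4],[72,4],[73,1],[75,0],[77,0]]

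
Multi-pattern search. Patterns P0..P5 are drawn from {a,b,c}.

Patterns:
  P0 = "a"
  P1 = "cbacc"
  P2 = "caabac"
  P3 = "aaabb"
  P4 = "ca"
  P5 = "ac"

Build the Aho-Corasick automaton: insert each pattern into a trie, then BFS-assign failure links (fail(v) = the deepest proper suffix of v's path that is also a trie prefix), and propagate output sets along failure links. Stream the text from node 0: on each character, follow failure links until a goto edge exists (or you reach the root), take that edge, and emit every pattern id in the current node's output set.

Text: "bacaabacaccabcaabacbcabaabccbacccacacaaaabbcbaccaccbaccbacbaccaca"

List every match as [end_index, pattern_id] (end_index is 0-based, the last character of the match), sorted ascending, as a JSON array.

Build:
Trie nodes:
  0='ε' goto a→1 c→2
  1='a' goto a→12 c→16  ←P0
  2='c' goto a→7 b→3
  3='cb' goto a→4
  4='cba' goto c→5
  5='cbac' goto c→6
  6='cbacc' goto ·  ←P1
  7='ca' goto a→8  ←P4
  8='caa' goto b→9
  9='caab' goto a→10
  10='caaba' goto c→11
  11='caabac' goto ·  ←P2
  12='aa' goto a→13
  13='aaa' goto b→14
  14='aaab' goto b→15
  15='aaabb' goto ·  ←P3
  16='ac' goto ·  ←P5

Failure links (BFS by depth):
  fail(1) 'a': from fail(0)=0 chase 'a': 0 ⇒ 0;  out={0}∪out(0)={0}
  fail(2) 'c': from fail(0)=0 chase 'c': 0 ⇒ 0;  out=∅∪out(0)=∅
  fail(3) 'cb': from fail(2)=0 chase 'b': 0 ⇒ 0;  out=∅∪out(0)=∅
  fail(7) 'ca': from fail(2)=0 chase 'a': 0 ⇒ 1;  out={4}∪out(1)={0,4}
  fail(12) 'aa': from fail(1)=0 chase 'a': 0 ⇒ 1;  out=∅∪out(1)={0}
  fail(16) 'ac': from fail(1)=0 chase 'c': 0 ⇒ 2;  out={5}∪out(2)={5}
  fail(4) 'cba': from fail(3)=0 chase 'a': 0 ⇒ 1;  out=∅∪out(1)={0}
  fail(8) 'caa': from fail(7)=1 chase 'a': 1 ⇒ 12;  out=∅∪out(12)={0}
  fail(13) 'aaa': from fail(12)=1 chase 'a': 1 ⇒ 12;  out=∅∪out(12)={0}
  fail(5) 'cbac': from fail(4)=1 chase 'c': 1 ⇒ 16;  out=∅∪out(16)={5}
  fail(9) 'caab': from fail(8)=12 chase 'b': 12→1→0 ⇒ 0;  out=∅∪out(0)=∅
  fail(14) 'aaab': from fail(13)=12 chase 'b': 12→1→0 ⇒ 0;  out=∅∪out(0)=∅
  fail(6) 'cbacc': from fail(5)=16 chase 'c': 16→2→0 ⇒ 2;  out={1}∪out(2)={1}
  fail(10) 'caaba': from fail(9)=0 chase 'a': 0 ⇒ 1;  out=∅∪out(1)={0}
  fail(15) 'aaabb': from fail(14)=0 chase 'b': 0 ⇒ 0;  out={3}∪out(0)={3}
  fail(11) 'caabac': from fail(10)=1 chase 'c': 1 ⇒ 16;  out={2}∪out(16)={2,5}

Scan:
i=0 'b': node 0→0
i=1 'a': node 0→1  emit P0@[1:1]
i=2 'c': node 1→16  emit P5@[1:2]
i=3 'a': node 16→7 (fail-walked)  emit P0@[3:3],P4@[2:3]
i=4 'a': node 7→8  emit P0@[4:4]
i=5 'b': node 8→9
i=6 'a': node 9→10  emit P0@[6:6]
i=7 'c': node 10→11  emit P2@[2:7],P5@[6:7]
i=8 'a': node 11→7 (fail-walked)  emit P0@[8:8],P4@[7:8]
i=9 'c': node 7→16 (fail-walked)  emit P5@[8:9]
i=10 'c': node 16→2 (fail-walked)
i=11 'a': node 2→7  emit P0@[11:11],P4@[10:11]
i=12 'b': node 7→0 (fail-walked)
i=13 'c': node 0→2
i=14 'a': node 2→7  emit P0@[14:14],P4@[13:14]
i=15 'a': node 7→8  emit P0@[15:15]
i=16 'b': node 8→9
i=17 'a': node 9→10  emit P0@[17:17]
i=18 'c': node 10→11  emit P2@[13:18],P5@[17:18]
i=19 'b': node 11→3 (fail-walked)
i=20 'c': node 3→2 (fail-walked)
i=21 'a': node 2→7  emit P0@[21:21],P4@[20:21]
i=22 'b': node 7→0 (fail-walked)
i=23 'a': node 0→1  emit P0@[23:23]
i=24 'a': node 1→12  emit P0@[24:24]
i=25 'b': node 12→0 (fail-walked)
i=26 'c': node 0→2
i=27 'c': node 2→2 (fail-walked)
i=28 'b': node 2→3
i=29 'a': node 3→4  emit P0@[29:29]
i=30 'c': node 4→5  emit P5@[29:30]
i=31 'c': node 5→6  emit P1@[27:31]
i=32 'c': node 6→2 (fail-walked)
i=33 'a': node 2→7  emit P0@[33:33],P4@[32:33]
i=34 'c': node 7→16 (fail-walked)  emit P5@[33:34]
i=35 'a': node 16→7 (fail-walked)  emit P0@[35:35],P4@[34:35]
i=36 'c': node 7→16 (fail-walked)  emit P5@[35:36]
i=37 'a': node 16→7 (fail-walked)  emit P0@[37:37],P4@[36:37]
i=38 'a': node 7→8  emit P0@[38:38]
i=39 'a': node 8→13 (fail-walked)  emit P0@[39:39]
i=40 'a': node 13→13 (fail-walked)  emit P0@[40:40]
i=41 'b': node 13→14
i=42 'b': node 14→15  emit P3@[38:42]
i=43 'c': node 15→2 (fail-walked)
i=44 'b': node 2→3
i=45 'a': node 3→4  emit P0@[45:45]
i=46 'c': node 4→5  emit P5@[45:46]
i=47 'c': node 5→6  emit P1@[43:47]
i=48 'a': node 6→7 (fail-walked)  emit P0@[48:48],P4@[47:48]
i=49 'c': node 7→16 (fail-walked)  emit P5@[48:49]
i=50 'c': node 16→2 (fail-walked)
i=51 'b': node 2→3
i=52 'a': node 3→4  emit P0@[52:52]
i=53 'c': node 4→5  emit P5@[52:53]
i=54 'c': node 5→6  emit P1@[50:54]
i=55 'b': node 6→3 (fail-walked)
i=56 'a': node 3→4  emit P0@[56:56]
i=57 'c': node 4→5  emit P5@[56:57]
i=58 'b': node 5→3 (fail-walked)
i=59 'a': node 3→4  emit P0@[59:59]
i=60 'c': node 4→5  emit P5@[59:60]
i=61 'c': node 5→6  emit P1@[57:61]
i=62 'a': node 6→7 (fail-walked)  emit P0@[62:62],P4@[61:62]
i=63 'c': node 7→16 (fail-walked)  emit P5@[62:63]
i=64 'a': node 16→7 (fail-walked)  emit P0@[64:64],P4@[63:64]

Matches: [[1,0],[2,5],[3,0],[3,4],[4,0],[6,0],[7,2],[7,5],[8,0],[8,4],[9,5],[11,0],[11,4],[14,0],[14,4],[15,0],[17,0],[18,2],[18,5],[21,0],[21,4],[23,0],[24,0],[29,0],[30,5],[31,1],[33,0],[33,4],[34,5],[35,0],[35,4],[36,5],[37,0],[37,4],[38,0],[39,0],[40,0],[42,3],[45,0],[46,5],[47,1],[48,0],[48,4],[49,5],[52,0],[53,5],[54,1],[56,0],[57,5],[59,0],[60,5],[61,1],[62,0],[62,4],[63,5],[64,0],[64,4]]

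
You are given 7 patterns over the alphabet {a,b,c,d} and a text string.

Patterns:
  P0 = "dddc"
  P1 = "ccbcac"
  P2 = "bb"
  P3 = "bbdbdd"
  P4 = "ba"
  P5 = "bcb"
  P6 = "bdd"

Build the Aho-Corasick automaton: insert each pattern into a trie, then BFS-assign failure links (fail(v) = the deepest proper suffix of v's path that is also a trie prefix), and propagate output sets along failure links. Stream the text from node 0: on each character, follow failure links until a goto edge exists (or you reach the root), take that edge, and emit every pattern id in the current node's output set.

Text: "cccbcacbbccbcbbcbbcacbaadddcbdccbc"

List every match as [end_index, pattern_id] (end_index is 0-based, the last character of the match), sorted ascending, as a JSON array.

Construct AC machine:
Trie nodes:
  0='ε' goto b→11 c→5 d→1
  1='d' goto d→2
  2='dd' goto d→3
  3='ddd' goto c→4
  4='dddc' goto ·  [P0 ends]
  5='c' goto c→6
  6='cc' goto b→7
  7='ccb' goto c→8
  8='ccbc' goto a→9
  9='ccbca' goto c→10
  10='ccbcac' goto ·  [P1 ends]
  11='b' goto a→17 b→12 c→18 d→20
  12='bb' goto d→13  [P2 ends]
  13='bbd' goto b→14
  14='bbdb' goto d→15
  15='bbdbd' goto d→16
  16='bbdbdd' goto ·  [P3 ends]
  17='ba' goto ·  [P4 ends]
  18='bc' goto b→19
  19='bcb' goto ·  [P5 ends]
  20='bd' goto d→21
  21='bdd' goto ·  [P6 ends]

BFS fail/out derivation:
  fail(1) 'd': from fail(0)=0 chase 'd': 0 ⇒ 0;  out=∅∪out(0)=∅
  fail(5) 'c': from fail(0)=0 chase 'c': 0 ⇒ 0;  out=∅∪out(0)=∅
  fail(11) 'b': from fail(0)=0 chase 'b': 0 ⇒ 0;  out=∅∪out(0)=∅
  fail(2) 'dd': from fail(1)=0 chase 'd': 0 ⇒ 1;  out=∅∪out(1)=∅
  fail(6) 'cc': from fail(5)=0 chase 'c': 0 ⇒ 5;  out=∅∪out(5)=∅
  fail(12) 'bb': from fail(11)=0 chase 'b': 0 ⇒ 11;  out={2}∪out(11)={2}
  fail(17) 'ba': from fail(11)=0 chase 'a': 0 ⇒ 0;  out={4}∪out(0)={4}
  fail(18) 'bc': from fail(11)=0 chase 'c': 0 ⇒ 5;  out=∅∪out(5)=∅
  fail(20) 'bd': from fail(11)=0 chase 'd': 0 ⇒ 1;  out=∅∪out(1)=∅
  fail(3) 'ddd': from fail(2)=1 chase 'd': 1 ⇒ 2;  out=∅∪out(2)=∅
  fail(7) 'ccb': from fail(6)=5 chase 'b': 5→0 ⇒ 11;  out=∅∪out(11)=∅
  fail(13) 'bbd': from fail(12)=11 chase 'd': 11 ⇒ 20;  out=∅∪out(20)=∅
  fail(19) 'bcb': from fail(18)=5 chase 'b': 5→0 ⇒ 11;  out={5}∪out(11)={5}
  fail(21) 'bdd': from fail(20)=1 chase 'd': 1 ⇒ 2;  out={6}∪out(2)={6}
  fail(4) 'dddc': from fail(3)=2 chase 'c': 2→1→0 ⇒ 5;  out={0}∪out(5)={0}
  fail(8) 'ccbc': from fail(7)=11 chase 'c': 11 ⇒ 18;  out=∅∪out(18)=∅
  fail(14) 'bbdb': from fail(13)=20 chase 'b': 20→1→0 ⇒ 11;  out=∅∪out(11)=∅
  fail(9) 'ccbca': from fail(8)=18 chase 'a': 18→5→0 ⇒ 0;  out=∅∪out(0)=∅
  fail(15) 'bbdbd': from fail(14)=11 chase 'd': 11 ⇒ 20;  out=∅∪out(20)=∅
  fail(10) 'ccbcac': from fail(9)=0 chase 'c': 0 ⇒ 5;  out={1}∪out(5)={1}
  fail(16) 'bbdbdd': from fail(15)=20 chase 'd': 20 ⇒ 21;  out={3}∪out(21)={3,6}

Text stream:
pos 0 'c': at 5
pos 1 'c': at 6
pos 2 'c': at 6 ·f
pos 3 'b': at 7
pos 4 'c': at 8
pos 5 'a': at 9
pos 6 'c': at 10  emit P1@[1:6]
pos 7 'b': at 11 ·f
pos 8 'b': at 12  emit P2@[7:8]
pos 9 'c': at 18 ·f
pos 10 'c': at 6 ·f
pos 11 'b': at 7
pos 12 'c': at 8
pos 13 'b': at 19 ·f  emit P5@[11:13]
pos 14 'b': at 12 ·f  emit P2@[13:14]
pos 15 'c': at 18 ·f
pos 16 'b': at 19  emit P5@[14:16]
pos 17 'b': at 12 ·f  emit P2@[16:17]
pos 18 'c': at 18 ·f
pos 19 'a': at 0 ·f
pos 20 'c': at 5
pos 21 'b': at 11 ·f
pos 22 'a': at 17  emit P4@[21:22]
pos 23 'a': at 0 ·f
pos 24 'd': at 1
pos 25 'd': at 2
pos 26 'd': at 3
pos 27 'c': at 4  emit P0@[24:27]
pos 28 'b': at 11 ·f
pos 29 'd': at 20
pos 30 'c': at 5 ·f
pos 31 'c': at 6
pos 32 'b': at 7
pos 33 'c': at 8

All matches (sorted): [[6,1],[8,2],[13,5],[14,2],[16,5],[17,2],[22,4],[27,0]]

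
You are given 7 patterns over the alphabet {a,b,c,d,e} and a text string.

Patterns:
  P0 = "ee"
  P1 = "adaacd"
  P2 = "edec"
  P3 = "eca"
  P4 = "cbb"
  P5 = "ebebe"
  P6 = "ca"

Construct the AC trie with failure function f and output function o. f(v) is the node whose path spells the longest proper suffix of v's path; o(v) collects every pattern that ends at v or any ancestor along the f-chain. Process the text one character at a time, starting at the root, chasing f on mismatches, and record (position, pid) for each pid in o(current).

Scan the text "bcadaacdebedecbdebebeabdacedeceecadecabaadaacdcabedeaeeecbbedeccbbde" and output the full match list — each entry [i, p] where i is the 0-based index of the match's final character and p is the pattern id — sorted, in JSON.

Construct AC machine:
Trie (insert patterns):
  0='ε' goto a→3 c→14 e→1
  1='e' goto b→17 c→12 d→9 e→2
  2='ee' goto ·  [P0 ends]
  3='a' goto d→4
  4='ad' goto a→5
  5='ada' goto a→6
  6='adaa' goto c→7
  7='adaac' goto d→8
  8='adaacd' goto ·  [P1 ends]
  9='ed' goto e→10
  10='ede' goto c→11
  11='edec' goto ·  [P2 ends]
  12='ec' goto a→13
  13='eca' goto ·  [P3 ends]
  14='c' goto a→21 b→15
  15='cb' goto b→16
  16='cbb' goto ·  [P4 ends]
  17='eb' goto e→18
  18='ebe' goto b→19
  19='ebeb' goto e→20
  20='ebebe' goto ·  [P5 ends]
  21='ca' goto ·  [P6 ends]

BFS fail/out derivation:
  n1('e'): parent n0 fail=0; on 'e' 0 → fail=0;  out ∅∪∅=∅
  n3('a'): parent n0 fail=0; on 'a' 0 → fail=0;  out ∅∪∅=∅
  n14('c'): parent n0 fail=0; on 'c' 0 → fail=0;  out ∅∪∅=∅
  n2('ee'): parent n1 fail=0; on 'e' 0 → fail=1;  out {0}∪∅={0}
  n4('ad'): parent n3 fail=0; on 'd' 0 → fail=0;  out ∅∪∅=∅
  n9('ed'): parent n1 fail=0; on 'd' 0 → fail=0;  out ∅∪∅=∅
  n12('ec'): parent n1 fail=0; on 'c' 0 → fail=14;  out ∅∪∅=∅
  n15('cb'): parent n14 fail=0; on 'b' 0 → fail=0;  out ∅∪∅=∅
  n17('eb'): parent n1 fail=0; on 'b' 0 → fail=0;  out ∅∪∅=∅
  n21('ca'): parent n14 fail=0; on 'a' 0 → fail=3;  out {6}∪∅={6}
  n5('ada'): parent n4 fail=0; on 'a' 0 → fail=3;  out ∅∪∅=∅
  n10('ede'): parent n9 fail=0; on 'e' 0 → fail=1;  out ∅∪∅=∅
  n13('eca'): parent n12 fail=14; on 'a' 14 → fail=21;  out {3}∪{6}={3,6}
  n16('cbb'): parent n15 fail=0; on 'b' 0 → fail=0;  out {4}∪∅={4}
  n18('ebe'): parent n17 fail=0; on 'e' 0 → fail=1;  out ∅∪∅=∅
  n6('adaa'): parent n5 fail=3; on 'a' 3→0 → fail=3;  out ∅∪∅=∅
  n11('edec'): parent n10 fail=1; on 'c' 1 → fail=12;  out {2}∪∅={2}
  n19('ebeb'): parent n18 fail=1; on 'b' 1 → fail=17;  out ∅∪∅=∅
  n7('adaac'): parent n6 fail=3; on 'c' 3→0 → fail=14;  out ∅∪∅=∅
  n20('ebebe'): parent n19 fail=17; on 'e' 17 → fail=18;  out {5}∪∅={5}
  n8('adaacd'): parent n7 fail=14; on 'd' 14→0 → fail=0;  out {1}∪∅={1}

Run:
i=0 'b': node 0→0
i=1 'c': node 0→14
i=2 'a': node 14→21  → match P6@[1:2]
i=3 'd': node 21→4 (via fail)
i=4 'a': node 4→5
i=5 'a': node 5→6
i=6 'c': node 6→7
i=7 'd': node 7→8  → match P1@[2:7]
i=8 'e': node 8→1 (via fail)
i=9 'b': node 1→17
i=10 'e': node 17→18
i=11 'd': node 18→9 (via fail)
i=12 'e': node 9→10
i=13 'c': node 10→11  → match P2@[10:13]
i=14 'b': node 11→15 (via fail)
i=15 'd': node 15→0 (via fail)
i=16 'e': node 0→1
i=17 'b': node 1→17
i=18 'e': node 17→18
i=19 'b': node 18→19
i=20 'e': node 19→20  → match P5@[16:20]
i=21 'a': node 20→3 (via fail)
i=22 'b': node 3→0 (via fail)
i=23 'd': node 0→0
i=24 'a': node 0→3
i=25 'c': node 3→14 (via fail)
i=26 'e': node 14→1 (via fail)
i=27 'd': node 1→9
i=28 'e': node 9→10
i=29 'c': node 10→11  → match P2@[26:29]
i=30 'e': node 11→1 (via fail)
i=31 'e': node 1→2  → match P0@[30:31]
i=32 'c': node 2→12 (via fail)
i=33 'a': node 12→13  → match P3@[31:33],P6@[32:33]
i=34 'd': node 13→4 (via fail)
i=35 'e': node 4→1 (via fail)
i=36 'c': node 1→12
i=37 'a': node 12→13  → match P3@[35:37],P6@[36:37]
i=38 'b': node 13→0 (via fail)
i=39 'a': node 0→3
i=40 'a': node 3→3 (via fail)
i=41 'd': node 3→4
i=42 'a': node 4→5
i=43 'a': node 5→6
i=44 'c': node 6→7
i=45 'd': node 7→8  → match P1@[40:45]
i=46 'c': node 8→14 (via fail)
i=47 'a': node 14→21  → match P6@[46:47]
i=48 'b': node 21→0 (via fail)
i=49 'e': node 0→1
i=50 'd': node 1→9
i=51 'e': node 9→10
i=52 'a': node 10→3 (via fail)
i=53 'e': node 3→1 (via fail)
i=54 'e': node 1→2  → match P0@[53:54]
i=55 'e': node 2→2 (via fail)  → match P0@[54:55]
i=56 'c': node 2→12 (via fail)
i=57 'b': node 12→15 (via fail)
i=58 'b': node 15→16  → match P4@[56:58]
i=59 'e': node 16→1 (via fail)
i=60 'd': node 1→9
i=61 'e': node 9→10
i=62 'c': node 10→11  → match P2@[59:62]
i=63 'c': node 11→14 (via fail)
i=64 'b': node 14→15
i=65 'b': node 15→16  → match P4@[63:65]
i=66 'd': node 16→0 (via fail)
i=67 'e': node 0→1

Matches: [[2,6],[7,1],[13,2],[20,5],[29,2],[31,0],[33,3],[33,6],[37,3],[37,6],[45,1],[47,6],[54,0],[55,0],[58,4],[62,2],[65,4]]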